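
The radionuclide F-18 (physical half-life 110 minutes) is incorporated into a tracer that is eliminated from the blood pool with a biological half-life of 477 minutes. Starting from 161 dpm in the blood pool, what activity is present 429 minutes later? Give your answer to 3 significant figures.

5.78 dpm

1/t_eff = 1/t_phys + 1/t_biol = 1/110 + 1/477 = 0.011187 per minute.
t_eff = 110 × 477 / (110 + 477) ≈ 89.387 minutes.
Remaining = 161 × (1/2)^(429/89.387) = 161 × (1/2)^4.7994 ≈ 5.7819 dpm.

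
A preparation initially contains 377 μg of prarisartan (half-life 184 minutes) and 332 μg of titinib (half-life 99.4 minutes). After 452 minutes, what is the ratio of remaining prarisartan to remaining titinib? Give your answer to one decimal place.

4.8

prarisartan: 377 × (1/2)^(452/184) = 377 × (1/2)^2.4565 ≈ 68.684 μg.
titinib: 332 × (1/2)^(452/99.4) = 332 × (1/2)^4.5473 ≈ 14.199 μg.
Ratio ≈ 68.684 / 14.199 ≈ 4.8371.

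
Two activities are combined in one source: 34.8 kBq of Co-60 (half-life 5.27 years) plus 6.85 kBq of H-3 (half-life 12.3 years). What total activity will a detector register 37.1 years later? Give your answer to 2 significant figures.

1.1 kBq

Co-60: 34.8 × (1/2)^(37.1/5.27) = 34.8 × (1/2)^7.0398 ≈ 0.26447 kBq.
H-3: 6.85 × (1/2)^(37.1/12.3) = 6.85 × (1/2)^3.0163 ≈ 0.84665 kBq.
Total = 0.26447 + 0.84665 ≈ 1.1111 kBq.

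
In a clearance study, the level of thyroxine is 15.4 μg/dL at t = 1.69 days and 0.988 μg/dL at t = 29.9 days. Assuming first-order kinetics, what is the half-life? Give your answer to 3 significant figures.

Over Δt = 29.9 − 1.69 = 28.21 days, the level fell by a factor of 15.4/0.988 ≈ 15.587.
n = log₂(15.587) ≈ 3.9623 half-lives, so t½ = 28.21/3.9623 ≈ 7.1196 days.

7.12 days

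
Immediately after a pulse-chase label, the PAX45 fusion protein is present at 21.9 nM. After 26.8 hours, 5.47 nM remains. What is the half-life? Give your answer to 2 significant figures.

A/A₀ = 5.47/21.9 ≈ 0.24977.
n = log₂(4.0037) ≈ 2.0013 half-lives elapsed in 26.8 hours.
t½ = 26.8/2.0013 ≈ 13.391 hours.

13 hours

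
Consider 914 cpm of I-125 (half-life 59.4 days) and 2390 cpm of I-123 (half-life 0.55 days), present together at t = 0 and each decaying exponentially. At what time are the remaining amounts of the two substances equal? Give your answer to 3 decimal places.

0.770 days

Set 914·(1/2)^(t/59.4) = 2390·(1/2)^(t/0.55).
Taking log₂: log₂(914/2390) = t·(1/59.4 − 1/0.55).
log₂(0.38243) = -1.3867; 1/59.4 − 1/0.55 = -1.8013.
t = -1.3867 / -1.8013 ≈ 0.76984 days.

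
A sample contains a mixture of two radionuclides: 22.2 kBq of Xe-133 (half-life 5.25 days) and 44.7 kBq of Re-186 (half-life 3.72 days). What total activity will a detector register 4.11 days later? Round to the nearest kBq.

34 kBq

Xe-133: 22.2 × (1/2)^(4.11/5.25) = 22.2 × (1/2)^0.78286 ≈ 12.903 kBq.
Re-186: 44.7 × (1/2)^(4.11/3.72) = 44.7 × (1/2)^1.1048 ≈ 20.783 kBq.
Total = 12.903 + 20.783 ≈ 33.686 kBq.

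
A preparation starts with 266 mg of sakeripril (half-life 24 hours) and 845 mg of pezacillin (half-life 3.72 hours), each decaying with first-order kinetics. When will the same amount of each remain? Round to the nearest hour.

Set 266·(1/2)^(t/24) = 845·(1/2)^(t/3.72).
Taking log₂: log₂(266/845) = t·(1/24 − 1/3.72).
log₂(0.31479) = -1.6675; 1/24 − 1/3.72 = -0.22715.
t = -1.6675 / -0.22715 ≈ 7.3411 hours.

7 hours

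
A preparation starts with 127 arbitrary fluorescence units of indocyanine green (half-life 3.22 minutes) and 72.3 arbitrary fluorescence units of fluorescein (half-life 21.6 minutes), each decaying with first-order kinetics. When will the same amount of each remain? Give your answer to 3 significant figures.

Set 127·(1/2)^(t/3.22) = 72.3·(1/2)^(t/21.6).
Taking log₂: log₂(127/72.3) = t·(1/3.22 − 1/21.6).
log₂(1.7566) = 0.81276; 1/3.22 − 1/21.6 = 0.26426.
t = 0.81276 / 0.26426 ≈ 3.0756 minutes.

3.08 minutes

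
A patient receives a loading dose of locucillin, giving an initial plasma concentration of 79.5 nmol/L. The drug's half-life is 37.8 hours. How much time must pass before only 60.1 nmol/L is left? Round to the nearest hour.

Fraction remaining = 60.1/79.5 ≈ 0.75597.
n = log₂(79.5/60.1) = ln(1.3228)/ln 2 ≈ 0.40359 half-lives.
t = n × t½ = 0.40359 × 37.8 ≈ 15.256 hours.

15 hours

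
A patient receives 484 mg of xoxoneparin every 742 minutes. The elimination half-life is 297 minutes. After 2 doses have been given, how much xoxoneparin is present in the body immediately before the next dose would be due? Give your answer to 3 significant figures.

101 mg

The 2 doses were given 1484, 742 minutes ago.
Total = 484·(1/2)^(1484/297) + 484·(1/2)^(742/297)
      = 15.16 + 85.66 ≈ 100.82 mg.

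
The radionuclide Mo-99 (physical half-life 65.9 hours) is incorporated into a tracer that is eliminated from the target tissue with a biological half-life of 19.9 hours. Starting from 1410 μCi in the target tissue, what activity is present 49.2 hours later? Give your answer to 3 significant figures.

151 μCi

1/t_eff = 1/t_phys + 1/t_biol = 1/65.9 + 1/19.9 = 0.065426 per hour.
t_eff = 65.9 × 19.9 / (65.9 + 19.9) ≈ 15.284 hours.
Remaining = 1410 × (1/2)^(49.2/15.284) = 1410 × (1/2)^3.2189 ≈ 151.43 μCi.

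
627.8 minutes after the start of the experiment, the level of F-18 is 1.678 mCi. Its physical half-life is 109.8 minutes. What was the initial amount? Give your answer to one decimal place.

Number of half-lives elapsed: n = 627.8/109.8 ≈ 5.7177.
A₀ = A × 2^n = 1.678 × 2^5.7177 = 1.678 × 52.625 ≈ 88.304 mCi.

88.3 mCi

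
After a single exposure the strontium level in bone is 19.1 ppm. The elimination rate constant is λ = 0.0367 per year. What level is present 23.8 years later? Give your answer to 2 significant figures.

t½ = ln 2 / λ = 0.69315 / 0.0367 ≈ 18.887 years.
Number of half-lives: n = 23.8/18.887 ≈ 1.2601.
Remaining = 19.1 × (1/2)^1.2601 = 19.1 × 0.4175 ≈ 7.9743 ppm.

8.0 ppm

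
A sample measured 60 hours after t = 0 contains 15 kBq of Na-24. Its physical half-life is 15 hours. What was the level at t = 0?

240 kBq

Number of half-lives elapsed: n = 60/15 ≈ 4.
A₀ = A × 2^n = 15 × 2^4 = 15 × 16 ≈ 240 kBq.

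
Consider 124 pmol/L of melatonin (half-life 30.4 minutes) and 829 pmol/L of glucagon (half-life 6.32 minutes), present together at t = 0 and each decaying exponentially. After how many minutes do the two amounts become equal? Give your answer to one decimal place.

21.9 minutes

Set 124·(1/2)^(t/30.4) = 829·(1/2)^(t/6.32).
Taking log₂: log₂(124/829) = t·(1/30.4 − 1/6.32).
log₂(0.14958) = -2.741; 1/30.4 − 1/6.32 = -0.12533.
t = -2.741 / -0.12533 ≈ 21.87 minutes.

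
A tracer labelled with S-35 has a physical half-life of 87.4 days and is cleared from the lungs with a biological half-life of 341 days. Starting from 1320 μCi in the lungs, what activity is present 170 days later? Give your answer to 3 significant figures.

243 μCi

1/t_eff = 1/t_phys + 1/t_biol = 1/87.4 + 1/341 = 0.014374 per day.
t_eff = 87.4 × 341 / (87.4 + 341) ≈ 69.569 days.
Remaining = 1320 × (1/2)^(170/69.569) = 1320 × (1/2)^2.4436 ≈ 242.65 μCi.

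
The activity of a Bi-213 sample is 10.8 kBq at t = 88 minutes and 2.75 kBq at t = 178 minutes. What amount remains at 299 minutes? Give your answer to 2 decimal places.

Over Δt = 178 − 88 = 90 minutes, the level fell by a factor of 10.8/2.75 ≈ 3.9273.
n = log₂(3.9273) ≈ 1.9735 half-lives, so t½ = 90/1.9735 ≈ 45.604 minutes.
From t = 178 to t = 299: 2.75 × (1/2)^((299−178)/45.604) ≈ 0.43713 kBq.

0.44 kBq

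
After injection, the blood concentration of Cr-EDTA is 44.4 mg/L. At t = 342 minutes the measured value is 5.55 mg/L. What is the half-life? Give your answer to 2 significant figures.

A/A₀ = 5.55/44.4 ≈ 0.125.
n = log₂(8) ≈ 3 half-lives elapsed in 342 minutes.
t½ = 342/3 ≈ 114 minutes.

110 minutes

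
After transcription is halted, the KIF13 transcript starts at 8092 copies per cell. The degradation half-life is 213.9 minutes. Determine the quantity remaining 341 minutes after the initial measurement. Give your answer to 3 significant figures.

Number of half-lives: n = 341/213.9 ≈ 1.5942.
Remaining = 8092 × (1/2)^1.5942 = 8092 × 0.33121 ≈ 2680.1 copies per cell.

2680 copies per cell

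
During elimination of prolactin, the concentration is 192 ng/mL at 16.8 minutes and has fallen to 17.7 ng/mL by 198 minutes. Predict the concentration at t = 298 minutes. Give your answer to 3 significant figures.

4.75 ng/mL

Over Δt = 198 − 16.8 = 181.2 minutes, the level fell by a factor of 192/17.7 ≈ 10.847.
n = log₂(10.847) ≈ 3.4393 half-lives, so t½ = 181.2/3.4393 ≈ 52.685 minutes.
From t = 198 to t = 298: 17.7 × (1/2)^((298−198)/52.685) ≈ 4.749 ng/mL.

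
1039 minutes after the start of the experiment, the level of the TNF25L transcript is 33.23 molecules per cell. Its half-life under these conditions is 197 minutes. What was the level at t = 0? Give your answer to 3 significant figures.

Number of half-lives elapsed: n = 1039/197 ≈ 5.2741.
A₀ = A × 2^n = 33.23 × 2^5.2741 = 33.23 × 38.696 ≈ 1285.9 molecules per cell.

1290 molecules per cell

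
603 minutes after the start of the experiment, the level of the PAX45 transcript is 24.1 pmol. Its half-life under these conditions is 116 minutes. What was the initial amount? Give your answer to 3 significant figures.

885 pmol

Number of half-lives elapsed: n = 603/116 ≈ 5.1983.
A₀ = A × 2^n = 24.1 × 2^5.1983 = 24.1 × 36.714 ≈ 884.82 pmol.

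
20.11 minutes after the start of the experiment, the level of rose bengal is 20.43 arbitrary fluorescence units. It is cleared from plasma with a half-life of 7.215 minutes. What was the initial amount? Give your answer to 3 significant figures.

Number of half-lives elapsed: n = 20.11/7.215 ≈ 2.7872.
A₀ = A × 2^n = 20.43 × 2^2.7872 = 20.43 × 6.9031 ≈ 141.03 arbitrary fluorescence units.

141 arbitrary fluorescence units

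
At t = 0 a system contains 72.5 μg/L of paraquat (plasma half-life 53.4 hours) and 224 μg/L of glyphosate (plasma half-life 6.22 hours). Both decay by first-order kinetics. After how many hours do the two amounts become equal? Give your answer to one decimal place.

Set 72.5·(1/2)^(t/53.4) = 224·(1/2)^(t/6.22).
Taking log₂: log₂(72.5/224) = t·(1/53.4 − 1/6.22).
log₂(0.32366) = -1.6274; 1/53.4 − 1/6.22 = -0.14205.
t = -1.6274 / -0.14205 ≈ 11.457 hours.

11.5 hours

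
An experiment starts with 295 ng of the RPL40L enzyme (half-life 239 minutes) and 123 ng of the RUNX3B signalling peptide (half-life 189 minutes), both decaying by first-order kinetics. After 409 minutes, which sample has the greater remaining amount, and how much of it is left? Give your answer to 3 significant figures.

RPL40L enzyme, 90.1 ng

RPL40L enzyme: 295 × (1/2)^1.7113 ≈ 90.089 ng.
RUNX3B signalling peptide: 123 × (1/2)^2.164 ≈ 27.445 ng.
RPL40L enzyme has more remaining, at ≈ 90.089 ng.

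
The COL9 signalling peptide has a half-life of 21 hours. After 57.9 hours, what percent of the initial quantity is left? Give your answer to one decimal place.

14.8%

n = 57.9/21 ≈ 2.7571 half-lives.
Fraction remaining = (1/2)^2.7571 ≈ 0.14792, i.e. 14.792%.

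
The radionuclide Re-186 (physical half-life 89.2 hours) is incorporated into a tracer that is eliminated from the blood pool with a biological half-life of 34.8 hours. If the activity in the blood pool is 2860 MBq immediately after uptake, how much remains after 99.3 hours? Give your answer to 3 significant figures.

1/t_eff = 1/t_phys + 1/t_biol = 1/89.2 + 1/34.8 = 0.039946 per hour.
t_eff = 89.2 × 34.8 / (89.2 + 34.8) ≈ 25.034 hours.
Remaining = 2860 × (1/2)^(99.3/25.034) = 2860 × (1/2)^3.9667 ≈ 182.93 MBq.

183 MBq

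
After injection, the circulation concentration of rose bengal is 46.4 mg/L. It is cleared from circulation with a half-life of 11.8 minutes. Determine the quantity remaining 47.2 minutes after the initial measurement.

Elapsed time is 4 half-lives (47.2/11.8).
Each half-life halves the amount: 46.4 × (1/2)^4 = 46.4/16 = 2.9 mg/L.

2.9 mg/L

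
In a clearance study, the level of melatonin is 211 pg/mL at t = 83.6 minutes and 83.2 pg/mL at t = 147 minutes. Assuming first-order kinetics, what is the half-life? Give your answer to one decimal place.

47.2 minutes

Over Δt = 147 − 83.6 = 63.4 minutes, the level fell by a factor of 211/83.2 ≈ 2.5361.
n = log₂(2.5361) ≈ 1.3426 half-lives, so t½ = 63.4/1.3426 ≈ 47.222 minutes.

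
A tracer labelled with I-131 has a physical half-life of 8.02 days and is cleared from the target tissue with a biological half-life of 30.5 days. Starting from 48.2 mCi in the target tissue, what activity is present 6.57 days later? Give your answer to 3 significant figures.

1/t_eff = 1/t_phys + 1/t_biol = 1/8.02 + 1/30.5 = 0.15748 per day.
t_eff = 8.02 × 30.5 / (8.02 + 30.5) ≈ 6.3502 days.
Remaining = 48.2 × (1/2)^(6.57/6.3502) = 48.2 × (1/2)^1.0346 ≈ 23.529 mCi.

23.5 mCi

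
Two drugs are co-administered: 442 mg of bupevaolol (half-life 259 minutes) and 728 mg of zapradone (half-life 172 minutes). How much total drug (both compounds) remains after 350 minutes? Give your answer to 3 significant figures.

bupevaolol: 442 × (1/2)^(350/259) = 442 × (1/2)^1.3514 ≈ 173.23 mg.
zapradone: 728 × (1/2)^(350/172) = 728 × (1/2)^2.0349 ≈ 177.65 mg.
Total = 173.23 + 177.65 ≈ 350.88 mg.

351 mg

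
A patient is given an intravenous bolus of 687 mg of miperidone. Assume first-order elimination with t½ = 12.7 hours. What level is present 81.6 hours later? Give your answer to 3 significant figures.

7.99 mg

Number of half-lives: n = 81.6/12.7 ≈ 6.4252.
Remaining = 687 × (1/2)^6.4252 = 687 × 0.011637 ≈ 7.9943 mg.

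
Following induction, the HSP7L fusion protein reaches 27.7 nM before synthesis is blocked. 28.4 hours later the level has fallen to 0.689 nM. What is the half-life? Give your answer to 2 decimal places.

A/A₀ = 0.689/27.7 ≈ 0.024874.
n = log₂(40.203) ≈ 5.3292 half-lives elapsed in 28.4 hours.
t½ = 28.4/5.3292 ≈ 5.3291 hours.

5.33 hours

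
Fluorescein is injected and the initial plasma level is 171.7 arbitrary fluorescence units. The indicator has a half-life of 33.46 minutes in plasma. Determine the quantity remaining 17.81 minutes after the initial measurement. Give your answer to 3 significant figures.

Number of half-lives: n = 17.81/33.46 ≈ 0.53228.
Remaining = 171.7 × (1/2)^0.53228 = 171.7 × 0.69146 ≈ 118.72 arbitrary fluorescence units.

119 arbitrary fluorescence units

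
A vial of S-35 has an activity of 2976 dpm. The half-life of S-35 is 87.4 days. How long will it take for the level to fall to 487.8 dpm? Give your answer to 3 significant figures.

Fraction remaining = 487.8/2976 ≈ 0.16391.
n = log₂(2976/487.8) = ln(6.1009)/ln 2 ≈ 2.609 half-lives.
t = n × t½ = 2.609 × 87.4 ≈ 228.03 days.

228 days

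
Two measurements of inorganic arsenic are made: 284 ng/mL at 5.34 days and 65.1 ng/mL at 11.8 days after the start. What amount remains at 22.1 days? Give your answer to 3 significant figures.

Over Δt = 11.8 − 5.34 = 6.46 days, the level fell by a factor of 284/65.1 ≈ 4.3625.
n = log₂(4.3625) ≈ 2.1252 half-lives, so t½ = 6.46/2.1252 ≈ 3.0398 days.
From t = 11.8 to t = 22.1: 65.1 × (1/2)^((22.1−11.8)/3.0398) ≈ 6.2168 ng/mL.

6.22 ng/mL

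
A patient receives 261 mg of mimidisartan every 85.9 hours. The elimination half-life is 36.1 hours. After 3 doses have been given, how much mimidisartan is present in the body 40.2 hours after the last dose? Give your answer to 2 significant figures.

The 3 doses were given 212, 126.1, 40.2 hours ago.
Total = 261·(1/2)^(212/36.1) + 261·(1/2)^(126.1/36.1) + 261·(1/2)^(40.2/36.1)
      = 4.4547 + 23.18 + 120.62 ≈ 148.26 mg.

150 mg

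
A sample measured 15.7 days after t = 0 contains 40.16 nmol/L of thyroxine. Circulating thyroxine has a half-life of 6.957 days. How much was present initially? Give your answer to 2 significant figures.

Number of half-lives elapsed: n = 15.7/6.957 ≈ 2.2567.
A₀ = A × 2^n = 40.16 × 2^2.2567 = 40.16 × 4.779 ≈ 191.93 nmol/L.

190 nmol/L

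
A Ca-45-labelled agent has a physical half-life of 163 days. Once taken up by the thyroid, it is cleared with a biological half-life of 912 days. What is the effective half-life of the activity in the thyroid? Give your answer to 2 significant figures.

1/t_eff = 1/t_phys + 1/t_biol = 1/163 + 1/912 = 0.0072315 per day.
t_eff = 163 × 912 / (163 + 912) ≈ 138.28 days.

140 days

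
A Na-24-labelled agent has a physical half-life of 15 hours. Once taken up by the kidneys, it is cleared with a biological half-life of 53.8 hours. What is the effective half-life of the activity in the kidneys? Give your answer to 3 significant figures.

1/t_eff = 1/t_phys + 1/t_biol = 1/15 + 1/53.8 = 0.085254 per hour.
t_eff = 15 × 53.8 / (15 + 53.8) ≈ 11.73 hours.

11.7 hours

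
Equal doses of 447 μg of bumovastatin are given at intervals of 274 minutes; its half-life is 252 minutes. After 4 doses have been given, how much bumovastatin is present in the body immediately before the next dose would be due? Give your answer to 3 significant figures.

378 μg

The 4 doses were given 1096, 822, 548, 274 minutes ago.
Total = 447·(1/2)^(1096/252) + 447·(1/2)^(822/252) + 447·(1/2)^(548/252) + 447·(1/2)^(274/252)
      = 21.931 + 46.599 + 99.012 + 210.38 ≈ 377.92 μg.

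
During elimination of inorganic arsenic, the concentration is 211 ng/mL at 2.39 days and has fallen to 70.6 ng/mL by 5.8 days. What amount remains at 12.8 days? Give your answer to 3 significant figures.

7.46 ng/mL

Over Δt = 5.8 − 2.39 = 3.41 days, the level fell by a factor of 211/70.6 ≈ 2.9887.
n = log₂(2.9887) ≈ 1.5795 half-lives, so t½ = 3.41/1.5795 ≈ 2.1589 days.
From t = 5.8 to t = 12.8: 70.6 × (1/2)^((12.8−5.8)/2.1589) ≈ 7.4602 ng/mL.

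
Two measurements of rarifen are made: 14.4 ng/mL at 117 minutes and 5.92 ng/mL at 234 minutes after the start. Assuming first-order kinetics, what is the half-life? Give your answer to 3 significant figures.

91.2 minutes

Over Δt = 234 − 117 = 117 minutes, the level fell by a factor of 14.4/5.92 ≈ 2.4324.
n = log₂(2.4324) ≈ 1.2824 half-lives, so t½ = 117/1.2824 ≈ 91.235 minutes.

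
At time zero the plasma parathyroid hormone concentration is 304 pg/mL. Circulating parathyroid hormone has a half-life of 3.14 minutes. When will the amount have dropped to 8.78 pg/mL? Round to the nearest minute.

Fraction remaining = 8.78/304 ≈ 0.028882.
n = log₂(304/8.78) = ln(34.624)/ln 2 ≈ 5.1137 half-lives.
t = n × t½ = 5.1137 × 3.14 ≈ 16.057 minutes.

16 minutes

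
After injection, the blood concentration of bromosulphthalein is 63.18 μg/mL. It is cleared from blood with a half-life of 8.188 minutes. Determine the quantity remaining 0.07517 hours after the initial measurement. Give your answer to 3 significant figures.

43.1 μg/mL

Convert the elapsed time: 0.07517 hours = 4.5102 minutes.
Number of half-lives: n = 4.5102/8.188 ≈ 0.55083.
Remaining = 63.18 × (1/2)^0.55083 = 63.18 × 0.68263 ≈ 43.128 μg/mL.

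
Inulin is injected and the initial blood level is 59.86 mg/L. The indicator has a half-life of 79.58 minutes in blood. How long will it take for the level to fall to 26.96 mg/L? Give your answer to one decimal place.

Fraction remaining = 26.96/59.86 ≈ 0.45038.
n = log₂(59.86/26.96) = ln(2.2203)/ln 2 ≈ 1.1508 half-lives.
t = n × t½ = 1.1508 × 79.58 ≈ 91.578 minutes.

91.6 minutes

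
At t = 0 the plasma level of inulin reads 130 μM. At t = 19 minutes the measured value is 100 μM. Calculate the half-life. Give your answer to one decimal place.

50.2 minutes

A/A₀ = 100/130 ≈ 0.76923.
n = log₂(1.3) ≈ 0.37851 half-lives elapsed in 19 minutes.
t½ = 19/0.37851 ≈ 50.197 minutes.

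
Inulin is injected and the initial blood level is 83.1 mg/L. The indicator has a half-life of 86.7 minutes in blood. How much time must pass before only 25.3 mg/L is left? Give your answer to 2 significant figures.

150 minutes

Fraction remaining = 25.3/83.1 ≈ 0.30445.
n = log₂(83.1/25.3) = ln(3.2846)/ln 2 ≈ 1.7157 half-lives.
t = n × t½ = 1.7157 × 86.7 ≈ 148.75 minutes.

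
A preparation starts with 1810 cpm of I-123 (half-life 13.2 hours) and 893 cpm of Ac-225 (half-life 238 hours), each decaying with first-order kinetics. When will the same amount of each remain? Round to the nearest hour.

Set 1810·(1/2)^(t/13.2) = 893·(1/2)^(t/238).
Taking log₂: log₂(1810/893) = t·(1/13.2 − 1/238).
log₂(2.0269) = 1.0193; 1/13.2 − 1/238 = 0.071556.
t = 1.0193 / 0.071556 ≈ 14.244 hours.

14 hours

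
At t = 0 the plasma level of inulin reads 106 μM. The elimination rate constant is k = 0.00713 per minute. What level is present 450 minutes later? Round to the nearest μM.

t½ = ln 2 / k = 0.69315 / 0.00713 ≈ 97.216 minutes.
Number of half-lives: n = 450/97.216 ≈ 4.6289.
Remaining = 106 × (1/2)^4.6289 = 106 × 0.040417 ≈ 4.2842 μM.

4 μM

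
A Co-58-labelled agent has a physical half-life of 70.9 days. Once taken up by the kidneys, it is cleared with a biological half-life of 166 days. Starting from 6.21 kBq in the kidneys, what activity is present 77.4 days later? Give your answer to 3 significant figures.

2.11 kBq

1/t_eff = 1/t_phys + 1/t_biol = 1/70.9 + 1/166 = 0.020128 per day.
t_eff = 70.9 × 166 / (70.9 + 166) ≈ 49.681 days.
Remaining = 6.21 × (1/2)^(77.4/49.681) = 6.21 × (1/2)^1.5579 ≈ 2.1091 kBq.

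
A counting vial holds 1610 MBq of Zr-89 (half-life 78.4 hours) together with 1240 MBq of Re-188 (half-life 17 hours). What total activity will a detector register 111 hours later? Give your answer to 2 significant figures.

620 MBq

Zr-89: 1610 × (1/2)^(111/78.4) = 1610 × (1/2)^1.4158 ≈ 603.42 MBq.
Re-188: 1240 × (1/2)^(111/17) = 1240 × (1/2)^6.5294 ≈ 13.424 MBq.
Total = 603.42 + 13.424 ≈ 616.85 MBq.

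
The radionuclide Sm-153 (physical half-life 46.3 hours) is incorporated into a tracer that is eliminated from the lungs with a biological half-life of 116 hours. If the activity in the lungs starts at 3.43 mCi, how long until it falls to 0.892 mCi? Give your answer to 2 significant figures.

1/t_eff = 1/t_phys + 1/t_biol = 1/46.3 + 1/116 = 0.030219 per hour.
t_eff = 46.3 × 116 / (46.3 + 116) ≈ 33.092 hours.
n = log₂(3.43/0.892) ≈ 1.9431; t = 1.9431 × 33.092 ≈ 64.3 hours.

64 hours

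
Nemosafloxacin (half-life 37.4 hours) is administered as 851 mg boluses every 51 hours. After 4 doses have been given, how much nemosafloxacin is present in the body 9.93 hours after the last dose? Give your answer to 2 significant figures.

1100 mg

The 4 doses were given 162.93, 111.93, 60.93, 9.93 hours ago.
Total = 851·(1/2)^(162.93/37.4) + 851·(1/2)^(111.93/37.4) + 851·(1/2)^(60.93/37.4) + 851·(1/2)^(9.93/37.4)
      = 41.545 + 106.91 + 275.11 + 707.95 ≈ 1131.5 mg.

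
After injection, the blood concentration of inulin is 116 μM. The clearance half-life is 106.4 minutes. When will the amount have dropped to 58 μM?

106.4 minutes

58/116 = 1/2, so 1 half-life has elapsed.
t = 1 × 106.4 = 106.4 minutes.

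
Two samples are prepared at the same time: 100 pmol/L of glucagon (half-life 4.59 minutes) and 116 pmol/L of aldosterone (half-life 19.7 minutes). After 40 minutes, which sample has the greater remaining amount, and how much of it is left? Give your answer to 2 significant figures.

glucagon: 100 × (1/2)^8.7146 ≈ 0.23804 pmol/L.
aldosterone: 116 × (1/2)^2.0305 ≈ 28.394 pmol/L.
Aldosterone has more remaining, at ≈ 28.394 pmol/L.

aldosterone, 28 pmol/L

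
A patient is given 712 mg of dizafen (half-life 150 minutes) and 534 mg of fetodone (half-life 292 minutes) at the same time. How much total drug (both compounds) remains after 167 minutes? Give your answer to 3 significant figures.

688 mg

dizafen: 712 × (1/2)^(167/150) = 712 × (1/2)^1.1133 ≈ 329.1 mg.
fetodone: 534 × (1/2)^(167/292) = 534 × (1/2)^0.57192 ≈ 359.23 mg.
Total = 329.1 + 359.23 ≈ 688.34 mg.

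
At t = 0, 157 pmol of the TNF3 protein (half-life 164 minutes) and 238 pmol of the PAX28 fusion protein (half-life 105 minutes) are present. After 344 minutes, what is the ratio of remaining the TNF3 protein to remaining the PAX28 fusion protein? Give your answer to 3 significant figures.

1.49

TNF3 protein: 157 × (1/2)^(344/164) = 157 × (1/2)^2.0976 ≈ 36.684 pmol.
PAX28 fusion protein: 238 × (1/2)^(344/105) = 238 × (1/2)^3.2762 ≈ 24.567 pmol.
Ratio ≈ 36.684 / 24.567 ≈ 1.4932.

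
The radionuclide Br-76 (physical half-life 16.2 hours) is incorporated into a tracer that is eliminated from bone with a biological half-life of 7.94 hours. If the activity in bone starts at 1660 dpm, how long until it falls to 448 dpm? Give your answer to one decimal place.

1/t_eff = 1/t_phys + 1/t_biol = 1/16.2 + 1/7.94 = 0.18767 per hour.
t_eff = 16.2 × 7.94 / (16.2 + 7.94) ≈ 5.3284 hours.
n = log₂(1660/448) ≈ 1.8896; t = 1.8896 × 5.3284 ≈ 10.069 hours.

10.1 hours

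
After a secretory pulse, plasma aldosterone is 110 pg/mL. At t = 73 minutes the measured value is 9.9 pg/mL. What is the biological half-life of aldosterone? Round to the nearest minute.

21 minutes

A/A₀ = 9.9/110 ≈ 0.09.
n = log₂(11.111) ≈ 3.4739 half-lives elapsed in 73 minutes.
t½ = 73/3.4739 ≈ 21.014 minutes.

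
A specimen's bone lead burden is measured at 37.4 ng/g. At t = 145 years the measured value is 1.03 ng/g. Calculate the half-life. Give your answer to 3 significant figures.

28.0 years

A/A₀ = 1.03/37.4 ≈ 0.02754.
n = log₂(36.311) ≈ 5.1823 half-lives elapsed in 145 years.
t½ = 145/5.1823 ≈ 27.98 years.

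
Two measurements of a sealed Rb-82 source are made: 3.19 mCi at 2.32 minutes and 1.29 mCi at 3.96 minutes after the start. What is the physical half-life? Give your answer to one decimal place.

1.3 minutes

Over Δt = 3.96 − 2.32 = 1.64 minutes, the level fell by a factor of 3.19/1.29 ≈ 2.4729.
n = log₂(2.4729) ≈ 1.3062 half-lives, so t½ = 1.64/1.3062 ≈ 1.2556 minutes.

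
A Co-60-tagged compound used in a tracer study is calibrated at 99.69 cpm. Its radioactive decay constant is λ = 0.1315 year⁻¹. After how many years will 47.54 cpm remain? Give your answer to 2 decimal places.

5.63 years

t½ = ln 2 / λ = 0.69315 / 0.1315 ≈ 5.2711 years.
Fraction remaining = 47.54/99.69 ≈ 0.47688.
n = log₂(99.69/47.54) = ln(2.097)/ln 2 ≈ 1.0683 half-lives.
t = n × t½ = 1.0683 × 5.2711 ≈ 5.6311 years.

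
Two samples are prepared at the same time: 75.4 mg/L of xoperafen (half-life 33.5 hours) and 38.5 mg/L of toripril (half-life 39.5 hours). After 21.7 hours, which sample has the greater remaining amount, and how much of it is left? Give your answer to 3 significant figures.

xoperafen, 48.1 mg/L

xoperafen: 75.4 × (1/2)^0.64776 ≈ 48.126 mg/L.
toripril: 38.5 × (1/2)^0.54937 ≈ 26.308 mg/L.
Xoperafen has more remaining, at ≈ 48.126 mg/L.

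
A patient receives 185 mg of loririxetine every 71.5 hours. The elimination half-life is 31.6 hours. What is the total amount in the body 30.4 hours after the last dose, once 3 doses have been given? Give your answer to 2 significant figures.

120 mg

The 3 doses were given 173.4, 101.9, 30.4 hours ago.
Total = 185·(1/2)^(173.4/31.6) + 185·(1/2)^(101.9/31.6) + 185·(1/2)^(30.4/31.6)
      = 4.124 + 19.79 + 94.967 ≈ 118.88 mg.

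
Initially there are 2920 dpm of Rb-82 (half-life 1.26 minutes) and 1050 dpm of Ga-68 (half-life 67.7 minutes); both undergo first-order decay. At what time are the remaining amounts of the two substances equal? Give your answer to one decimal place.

Set 2920·(1/2)^(t/1.26) = 1050·(1/2)^(t/67.7).
Taking log₂: log₂(2920/1050) = t·(1/1.26 − 1/67.7).
log₂(2.781) = 1.4756; 1/1.26 − 1/67.7 = 0.77888.
t = 1.4756 / 0.77888 ≈ 1.8945 minutes.

1.9 minutes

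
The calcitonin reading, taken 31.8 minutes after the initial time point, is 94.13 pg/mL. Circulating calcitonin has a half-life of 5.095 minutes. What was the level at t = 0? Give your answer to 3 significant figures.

7120 pg/mL

Number of half-lives elapsed: n = 31.8/5.095 ≈ 6.2414.
A₀ = A × 2^n = 94.13 × 2^6.2414 = 94.13 × 75.658 ≈ 7121.7 pg/mL.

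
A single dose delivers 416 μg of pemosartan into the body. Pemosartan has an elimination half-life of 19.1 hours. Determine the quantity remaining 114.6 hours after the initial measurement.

Elapsed time is 6 half-lives (114.6/19.1).
Each half-life halves the amount: 416 × (1/2)^6 = 416/64 = 6.5 μg.

6.5 μg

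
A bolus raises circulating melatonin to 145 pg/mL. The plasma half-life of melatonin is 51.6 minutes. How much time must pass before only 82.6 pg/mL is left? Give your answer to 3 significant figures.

41.9 minutes

Fraction remaining = 82.6/145 ≈ 0.56966.
n = log₂(145/82.6) = ln(1.7554)/ln 2 ≈ 0.81184 half-lives.
t = n × t½ = 0.81184 × 51.6 ≈ 41.891 minutes.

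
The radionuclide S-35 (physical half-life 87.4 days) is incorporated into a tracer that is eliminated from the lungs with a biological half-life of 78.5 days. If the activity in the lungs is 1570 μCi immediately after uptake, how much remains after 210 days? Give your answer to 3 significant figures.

1/t_eff = 1/t_phys + 1/t_biol = 1/87.4 + 1/78.5 = 0.024181 per day.
t_eff = 87.4 × 78.5 / (87.4 + 78.5) ≈ 41.356 days.
Remaining = 1570 × (1/2)^(210/41.356) = 1570 × (1/2)^5.0779 ≈ 46.483 μCi.

46.5 μCi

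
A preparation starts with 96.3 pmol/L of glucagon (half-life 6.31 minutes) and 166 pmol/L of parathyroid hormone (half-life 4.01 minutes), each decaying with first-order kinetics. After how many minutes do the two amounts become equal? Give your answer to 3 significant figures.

8.64 minutes

Set 96.3·(1/2)^(t/6.31) = 166·(1/2)^(t/4.01).
Taking log₂: log₂(96.3/166) = t·(1/6.31 − 1/4.01).
log₂(0.58012) = -0.78558; 1/6.31 − 1/4.01 = -0.090898.
t = -0.78558 / -0.090898 ≈ 8.6424 minutes.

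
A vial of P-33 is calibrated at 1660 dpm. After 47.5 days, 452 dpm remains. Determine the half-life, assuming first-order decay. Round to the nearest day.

A/A₀ = 452/1660 ≈ 0.27229.
n = log₂(3.6726) ≈ 1.8768 half-lives elapsed in 47.5 days.
t½ = 47.5/1.8768 ≈ 25.309 days.

25 days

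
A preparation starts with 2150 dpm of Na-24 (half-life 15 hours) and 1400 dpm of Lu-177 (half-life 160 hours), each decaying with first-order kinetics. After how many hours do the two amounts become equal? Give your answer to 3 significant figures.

Set 2150·(1/2)^(t/15) = 1400·(1/2)^(t/160).
Taking log₂: log₂(2150/1400) = t·(1/15 − 1/160).
log₂(1.5357) = 0.61891; 1/15 − 1/160 = 0.060417.
t = 0.61891 / 0.060417 ≈ 10.244 hours.

10.2 hours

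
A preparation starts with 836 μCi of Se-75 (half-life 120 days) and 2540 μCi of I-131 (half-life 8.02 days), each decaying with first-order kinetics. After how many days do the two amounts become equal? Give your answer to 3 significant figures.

13.8 days

Set 836·(1/2)^(t/120) = 2540·(1/2)^(t/8.02).
Taking log₂: log₂(836/2540) = t·(1/120 − 1/8.02).
log₂(0.32913) = -1.6033; 1/120 − 1/8.02 = -0.11635.
t = -1.6033 / -0.11635 ≈ 13.779 days.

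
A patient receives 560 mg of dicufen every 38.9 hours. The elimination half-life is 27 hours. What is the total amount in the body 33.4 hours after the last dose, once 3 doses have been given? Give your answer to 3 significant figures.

357 mg

The 3 doses were given 111.2, 72.3, 33.4 hours ago.
Total = 560·(1/2)^(111.2/27) + 560·(1/2)^(72.3/27) + 560·(1/2)^(33.4/27)
      = 32.24 + 87.518 + 237.58 ≈ 357.33 mg.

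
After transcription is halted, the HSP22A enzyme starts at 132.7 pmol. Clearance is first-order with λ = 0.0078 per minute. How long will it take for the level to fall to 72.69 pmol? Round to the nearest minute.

77 minutes

t½ = ln 2 / λ = 0.69315 / 0.0078 ≈ 88.865 minutes.
Fraction remaining = 72.69/132.7 ≈ 0.54778.
n = log₂(132.7/72.69) = ln(1.8256)/ln 2 ≈ 0.86834 half-lives.
t = n × t½ = 0.86834 × 88.865 ≈ 77.165 minutes.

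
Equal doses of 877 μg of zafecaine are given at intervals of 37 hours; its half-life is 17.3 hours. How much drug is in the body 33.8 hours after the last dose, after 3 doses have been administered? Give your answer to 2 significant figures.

The 3 doses were given 107.8, 70.8, 33.8 hours ago.
Total = 877·(1/2)^(107.8/17.3) + 877·(1/2)^(70.8/17.3) + 877·(1/2)^(33.8/17.3)
      = 11.674 + 51.409 + 226.39 ≈ 289.47 μg.

290 μg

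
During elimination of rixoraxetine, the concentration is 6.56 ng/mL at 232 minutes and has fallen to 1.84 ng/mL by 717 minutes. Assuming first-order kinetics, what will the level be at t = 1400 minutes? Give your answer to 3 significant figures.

0.307 ng/mL

Over Δt = 717 − 232 = 485 minutes, the level fell by a factor of 6.56/1.84 ≈ 3.5652.
n = log₂(3.5652) ≈ 1.834 half-lives, so t½ = 485/1.834 ≈ 264.45 minutes.
From t = 717 to t = 1400: 1.84 × (1/2)^((1400−717)/264.45) ≈ 0.30715 ng/mL.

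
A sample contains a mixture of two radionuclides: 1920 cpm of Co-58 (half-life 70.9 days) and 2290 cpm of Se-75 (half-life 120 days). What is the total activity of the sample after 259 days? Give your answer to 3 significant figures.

Co-58: 1920 × (1/2)^(259/70.9) = 1920 × (1/2)^3.653 ≈ 152.63 cpm.
Se-75: 2290 × (1/2)^(259/120) = 2290 × (1/2)^2.1583 ≈ 512.99 cpm.
Total = 152.63 + 512.99 ≈ 665.62 cpm.

666 cpm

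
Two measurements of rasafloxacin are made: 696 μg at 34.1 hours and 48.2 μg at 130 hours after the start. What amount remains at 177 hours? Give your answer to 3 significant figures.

Over Δt = 130 − 34.1 = 95.9 hours, the level fell by a factor of 696/48.2 ≈ 14.44.
n = log₂(14.44) ≈ 3.852 half-lives, so t½ = 95.9/3.852 ≈ 24.896 hours.
From t = 130 to t = 177: 48.2 × (1/2)^((177−130)/24.896) ≈ 13.024 μg.

13.0 μg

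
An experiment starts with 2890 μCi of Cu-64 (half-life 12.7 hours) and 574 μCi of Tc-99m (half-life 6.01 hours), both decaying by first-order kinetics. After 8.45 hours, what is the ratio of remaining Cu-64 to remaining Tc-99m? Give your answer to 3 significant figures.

Cu-64: 2890 × (1/2)^(8.45/12.7) = 2890 × (1/2)^0.66535 ≈ 1822.2 μCi.
Tc-99m: 574 × (1/2)^(8.45/6.01) = 574 × (1/2)^1.406 ≈ 216.6 μCi.
Ratio ≈ 1822.2 / 216.6 ≈ 8.4128.

8.41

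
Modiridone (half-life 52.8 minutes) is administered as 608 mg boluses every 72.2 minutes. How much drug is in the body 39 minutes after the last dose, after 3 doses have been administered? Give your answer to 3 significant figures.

560 mg

The 3 doses were given 183.4, 111.2, 39 minutes ago.
Total = 608·(1/2)^(183.4/52.8) + 608·(1/2)^(111.2/52.8) + 608·(1/2)^(39/52.8)
      = 54.737 + 141.23 + 364.38 ≈ 560.34 mg.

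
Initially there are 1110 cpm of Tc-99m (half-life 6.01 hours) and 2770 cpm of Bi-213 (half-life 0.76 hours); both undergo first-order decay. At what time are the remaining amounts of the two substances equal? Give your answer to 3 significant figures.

Set 1110·(1/2)^(t/6.01) = 2770·(1/2)^(t/0.76).
Taking log₂: log₂(1110/2770) = t·(1/6.01 − 1/0.76).
log₂(0.40072) = -1.3193; 1/6.01 − 1/0.76 = -1.1494.
t = -1.3193 / -1.1494 ≈ 1.1478 hours.

1.15 hours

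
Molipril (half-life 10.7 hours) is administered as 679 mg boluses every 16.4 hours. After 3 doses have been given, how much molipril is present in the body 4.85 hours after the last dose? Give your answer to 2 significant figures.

730 mg

The 3 doses were given 37.65, 21.25, 4.85 hours ago.
Total = 679·(1/2)^(37.65/10.7) + 679·(1/2)^(21.25/10.7) + 679·(1/2)^(4.85/10.7)
      = 59.243 + 171.41 + 495.93 ≈ 726.58 mg.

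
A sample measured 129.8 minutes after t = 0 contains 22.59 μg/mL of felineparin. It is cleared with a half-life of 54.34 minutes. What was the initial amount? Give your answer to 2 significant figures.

Number of half-lives elapsed: n = 129.8/54.34 ≈ 2.3887.
A₀ = A × 2^n = 22.59 × 2^2.3887 = 22.59 × 5.2367 ≈ 118.3 μg/mL.

120 μg/mL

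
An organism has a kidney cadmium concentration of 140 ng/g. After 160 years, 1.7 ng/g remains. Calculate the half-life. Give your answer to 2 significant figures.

25 years

A/A₀ = 1.7/140 ≈ 0.012143.
n = log₂(82.353) ≈ 6.3637 half-lives elapsed in 160 years.
t½ = 160/6.3637 ≈ 25.142 years.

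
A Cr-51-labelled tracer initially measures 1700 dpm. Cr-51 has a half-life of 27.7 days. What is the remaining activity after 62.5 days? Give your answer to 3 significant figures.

Number of half-lives: n = 62.5/27.7 ≈ 2.2563.
Remaining = 1700 × (1/2)^2.2563 = 1700 × 0.20931 ≈ 355.82 dpm.

356 dpm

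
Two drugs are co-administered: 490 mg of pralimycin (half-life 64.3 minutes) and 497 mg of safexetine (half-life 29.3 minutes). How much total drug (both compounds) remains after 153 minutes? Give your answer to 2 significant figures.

110 mg

pralimycin: 490 × (1/2)^(153/64.3) = 490 × (1/2)^2.3795 ≈ 94.168 mg.
safexetine: 497 × (1/2)^(153/29.3) = 497 × (1/2)^5.2218 ≈ 13.318 mg.
Total = 94.168 + 13.318 ≈ 107.49 mg.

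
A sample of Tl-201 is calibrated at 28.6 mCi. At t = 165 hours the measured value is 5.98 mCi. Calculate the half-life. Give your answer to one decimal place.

73.1 hours

A/A₀ = 5.98/28.6 ≈ 0.20909.
n = log₂(4.7826) ≈ 2.2578 half-lives elapsed in 165 hours.
t½ = 165/2.2578 ≈ 73.08 hours.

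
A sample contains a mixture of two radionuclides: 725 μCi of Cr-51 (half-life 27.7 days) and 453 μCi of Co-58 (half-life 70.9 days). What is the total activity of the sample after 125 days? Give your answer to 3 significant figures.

Cr-51: 725 × (1/2)^(125/27.7) = 725 × (1/2)^4.5126 ≈ 31.761 μCi.
Co-58: 453 × (1/2)^(125/70.9) = 453 × (1/2)^1.763 ≈ 133.47 μCi.
Total = 31.761 + 133.47 ≈ 165.23 μCi.

165 μCi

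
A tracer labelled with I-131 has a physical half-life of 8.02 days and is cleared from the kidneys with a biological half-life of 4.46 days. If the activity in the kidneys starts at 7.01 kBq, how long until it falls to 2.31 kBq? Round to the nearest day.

5 days

1/t_eff = 1/t_phys + 1/t_biol = 1/8.02 + 1/4.46 = 0.3489 per day.
t_eff = 8.02 × 4.46 / (8.02 + 4.46) ≈ 2.8661 days.
n = log₂(7.01/2.31) ≈ 1.6015; t = 1.6015 × 2.8661 ≈ 4.5902 days.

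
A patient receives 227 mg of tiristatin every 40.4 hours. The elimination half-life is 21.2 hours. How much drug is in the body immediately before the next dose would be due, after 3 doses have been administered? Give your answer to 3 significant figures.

81.1 mg

The 3 doses were given 121.2, 80.8, 40.4 hours ago.
Total = 227·(1/2)^(121.2/21.2) + 227·(1/2)^(80.8/21.2) + 227·(1/2)^(40.4/21.2)
      = 4.3156 + 16.17 + 60.585 ≈ 81.07 mg.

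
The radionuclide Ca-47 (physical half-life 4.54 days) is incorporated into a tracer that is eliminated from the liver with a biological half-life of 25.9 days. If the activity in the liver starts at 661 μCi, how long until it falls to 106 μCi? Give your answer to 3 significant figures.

10.2 days

1/t_eff = 1/t_phys + 1/t_biol = 1/4.54 + 1/25.9 = 0.25887 per day.
t_eff = 4.54 × 25.9 / (4.54 + 25.9) ≈ 3.8629 days.
n = log₂(661/106) ≈ 2.6406; t = 2.6406 × 3.8629 ≈ 10.2 days.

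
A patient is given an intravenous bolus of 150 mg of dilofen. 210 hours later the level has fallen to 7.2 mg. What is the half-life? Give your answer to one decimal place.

A/A₀ = 7.2/150 ≈ 0.048.
n = log₂(20.833) ≈ 4.3808 half-lives elapsed in 210 hours.
t½ = 210/4.3808 ≈ 47.936 hours.

47.9 hours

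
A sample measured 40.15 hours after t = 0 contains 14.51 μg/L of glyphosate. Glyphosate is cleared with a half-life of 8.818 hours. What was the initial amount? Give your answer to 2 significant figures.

340 μg/L

Number of half-lives elapsed: n = 40.15/8.818 ≈ 4.5532.
A₀ = A × 2^n = 14.51 × 2^4.5532 = 14.51 × 23.477 ≈ 340.65 μg/L.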